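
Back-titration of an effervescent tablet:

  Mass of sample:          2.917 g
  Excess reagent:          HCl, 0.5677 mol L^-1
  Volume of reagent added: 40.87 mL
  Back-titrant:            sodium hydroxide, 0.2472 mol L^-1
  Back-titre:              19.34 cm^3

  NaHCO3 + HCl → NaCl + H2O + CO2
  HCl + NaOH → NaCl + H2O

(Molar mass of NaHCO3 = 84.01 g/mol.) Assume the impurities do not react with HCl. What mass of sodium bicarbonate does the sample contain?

n(HCl) added = 0.04087 × 0.5677 = 0.02320 mol
n(NaOH) used in back-titration = 0.01934 × 0.2472 = 4.781 × 10^-3 mol
n(HCl) left over = 4.781 × 10^-3 mol (1:1 ratio)
n(HCl) consumed by analyte = 0.02320 − 4.781 × 10^-3 = 0.01842 mol
n(NaHCO3) = 0.01842 mol (1:1 ratio)
mass of NaHCO3 = 0.01842 × 84.01 = 1.548 g

1.548 g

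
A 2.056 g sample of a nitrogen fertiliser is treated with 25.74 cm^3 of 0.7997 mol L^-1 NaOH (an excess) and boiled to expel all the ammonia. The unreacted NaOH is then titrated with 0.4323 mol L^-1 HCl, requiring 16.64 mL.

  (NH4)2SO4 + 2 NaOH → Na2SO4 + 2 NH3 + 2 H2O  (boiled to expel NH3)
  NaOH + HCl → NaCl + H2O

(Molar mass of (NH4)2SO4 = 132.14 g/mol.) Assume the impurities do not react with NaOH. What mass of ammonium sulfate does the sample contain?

0.8847 g

n(NaOH) added = 0.02574 × 0.7997 = 0.02058 mol
n(HCl) used in back-titration = 0.01664 × 0.4323 = 7.193 × 10^-3 mol
n(NaOH) left over = 7.193 × 10^-3 mol (1:1 ratio)
n(NaOH) consumed by analyte = 0.02058 − 7.193 × 10^-3 = 0.01339 mol
From the 1:2 ratio, n((NH4)2SO4) = 1/2 × 0.01339 = 6.695 × 10^-3 mol
mass of (NH4)2SO4 = 6.695 × 10^-3 × 132.14 = 0.8847 g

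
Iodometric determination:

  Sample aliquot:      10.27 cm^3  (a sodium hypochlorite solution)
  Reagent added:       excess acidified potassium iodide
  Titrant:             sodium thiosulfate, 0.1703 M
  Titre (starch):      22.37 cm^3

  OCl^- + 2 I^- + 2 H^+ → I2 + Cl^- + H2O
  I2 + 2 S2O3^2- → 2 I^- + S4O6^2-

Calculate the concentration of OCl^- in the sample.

0.1855 M

n(S2O3^2-) = 0.02237 × 0.1703 = 3.810 × 10^-3 mol
n(I2) = n(S2O3^2-)/2 = 1.905 × 10^-3 mol
n(OCl^-) in the aliquot = 1.905 × 10^-3 mol (1:1 ratio)
[OCl^-] = 1.905 × 10^-3 / 0.01027 = 0.1855 mol/L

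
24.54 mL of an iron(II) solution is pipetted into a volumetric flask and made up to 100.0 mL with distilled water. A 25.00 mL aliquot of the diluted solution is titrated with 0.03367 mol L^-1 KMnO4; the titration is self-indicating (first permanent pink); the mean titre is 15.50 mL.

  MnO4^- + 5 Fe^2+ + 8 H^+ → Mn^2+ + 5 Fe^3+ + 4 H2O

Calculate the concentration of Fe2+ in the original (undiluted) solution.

0.4253 mol/L

n(KMnO4) = 0.01550 × 0.03367 = 5.219 × 10^-4 mol
From the 5:1 ratio, n(Fe2+) in the aliquot = 5/1 × 5.219 × 10^-4 = 2.609 × 10^-3 mol
[Fe2+]_dilute = 2.609 × 10^-3 / 0.02500 = 0.1044 mol/L
Dilution factor = 100.0 / 24.54 = 4.075
[Fe2+]_stock = 0.1044 × 4.075 = 0.4253 mol/L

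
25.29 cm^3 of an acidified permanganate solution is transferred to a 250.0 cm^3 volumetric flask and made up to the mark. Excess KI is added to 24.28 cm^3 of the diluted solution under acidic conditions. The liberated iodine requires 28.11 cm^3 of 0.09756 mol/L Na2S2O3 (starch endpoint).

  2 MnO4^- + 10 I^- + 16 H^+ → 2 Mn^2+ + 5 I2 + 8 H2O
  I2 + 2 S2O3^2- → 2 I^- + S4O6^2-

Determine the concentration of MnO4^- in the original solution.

n(S2O3^2-) = 0.02811 × 0.09756 = 2.742 × 10^-3 mol
n(I2) = n(S2O3^2-)/2 = 1.371 × 10^-3 mol
From the 2:5 ratio, n(MnO4^-) in the aliquot = 2/5 × 1.371 × 10^-3 = 5.485 × 10^-4 mol
[MnO4^-]_dilute = 5.485 × 10^-4 / 0.02428 = 0.02259 mol/L
[MnO4^-]_original = 0.02259 × 250.0/25.29 = 0.2233 mol/L

0.2233 mol/L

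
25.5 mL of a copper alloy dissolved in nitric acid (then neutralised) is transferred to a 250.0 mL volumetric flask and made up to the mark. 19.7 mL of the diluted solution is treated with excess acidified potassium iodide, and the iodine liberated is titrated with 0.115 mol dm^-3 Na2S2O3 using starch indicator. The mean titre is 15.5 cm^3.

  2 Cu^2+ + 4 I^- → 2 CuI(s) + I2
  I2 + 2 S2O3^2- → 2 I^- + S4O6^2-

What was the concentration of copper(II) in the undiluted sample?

n(S2O3^2-) = 0.0155 × 0.115 = 1.78 × 10^-3 mol
n(I2) = n(S2O3^2-)/2 = 8.91 × 10^-4 mol
From the 2:1 ratio, n(Cu2+) in the aliquot = 2/1 × 8.91 × 10^-4 = 1.78 × 10^-3 mol
[Cu2+]_dilute = 1.78 × 10^-3 / 0.0197 = 0.0905 mol/L
[Cu2+]_original = 0.0905 × 250.0/25.5 = 0.887 mol/L

0.887 mol/L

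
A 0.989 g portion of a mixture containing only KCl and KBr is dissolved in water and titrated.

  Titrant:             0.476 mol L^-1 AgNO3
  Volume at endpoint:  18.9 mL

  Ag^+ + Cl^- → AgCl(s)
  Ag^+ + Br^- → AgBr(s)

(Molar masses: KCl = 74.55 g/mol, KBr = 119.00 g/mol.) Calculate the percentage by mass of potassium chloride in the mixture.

n(AgNO3) = 0.0189 × 0.476 = 9.00 × 10^-3 mol
Let x = n(KCl), y = n(KBr).
Titrant: 1x + 1y = 9.00 × 10^-3;  mass: 74.55x + 119.00y = 0.989
Solving, x = 1.84 × 10^-3 mol, y = 7.16 × 10^-3 mol
mass of KCl = 1.84 × 10^-3 × 74.55 = 0.137 g
% KCl = 0.137 / 0.989 × 100 = 13.8 %

13.8 %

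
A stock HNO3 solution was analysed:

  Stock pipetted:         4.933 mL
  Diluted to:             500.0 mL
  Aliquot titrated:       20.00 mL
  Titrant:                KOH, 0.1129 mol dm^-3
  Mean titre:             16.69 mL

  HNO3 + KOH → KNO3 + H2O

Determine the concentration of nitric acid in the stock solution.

n(KOH) = 0.01669 × 0.1129 = 1.884 × 10^-3 mol
n(HNO3) in the aliquot = 1.884 × 10^-3 mol (1:1 ratio)
[HNO3]_dilute = 1.884 × 10^-3 / 0.02000 = 0.09422 mol/L
Dilution factor = 500.0 / 4.933 = 101.4
[HNO3]_stock = 0.09422 × 101.4 = 9.549 mol/L

9.549 mol/L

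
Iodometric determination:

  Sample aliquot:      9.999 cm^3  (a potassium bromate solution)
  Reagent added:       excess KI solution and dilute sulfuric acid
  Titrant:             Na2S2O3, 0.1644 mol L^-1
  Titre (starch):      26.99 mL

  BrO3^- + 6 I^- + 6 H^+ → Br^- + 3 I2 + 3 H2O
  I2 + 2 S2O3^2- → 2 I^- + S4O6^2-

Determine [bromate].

0.07396 mol/L

n(S2O3^2-) = 0.02699 × 0.1644 = 4.437 × 10^-3 mol
n(I2) = n(S2O3^2-)/2 = 2.219 × 10^-3 mol
From the 1:3 ratio, n(BrO3^-) in the aliquot = 1/3 × 2.219 × 10^-3 = 7.395 × 10^-4 mol
[BrO3^-] = 7.395 × 10^-4 / 0.009999 = 0.07396 mol/L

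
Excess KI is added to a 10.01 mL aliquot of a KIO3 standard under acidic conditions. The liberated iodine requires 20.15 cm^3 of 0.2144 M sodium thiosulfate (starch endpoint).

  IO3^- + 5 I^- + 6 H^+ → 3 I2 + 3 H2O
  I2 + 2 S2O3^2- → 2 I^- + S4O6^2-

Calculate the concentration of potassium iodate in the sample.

0.07193 M

n(S2O3^2-) = 0.02015 × 0.2144 = 4.320 × 10^-3 mol
n(I2) = n(S2O3^2-)/2 = 2.160 × 10^-3 mol
From the 1:3 ratio, n(IO3^-) in the aliquot = 1/3 × 2.160 × 10^-3 = 7.200 × 10^-4 mol
[IO3^-] = 7.200 × 10^-4 / 0.01001 = 0.07193 mol/L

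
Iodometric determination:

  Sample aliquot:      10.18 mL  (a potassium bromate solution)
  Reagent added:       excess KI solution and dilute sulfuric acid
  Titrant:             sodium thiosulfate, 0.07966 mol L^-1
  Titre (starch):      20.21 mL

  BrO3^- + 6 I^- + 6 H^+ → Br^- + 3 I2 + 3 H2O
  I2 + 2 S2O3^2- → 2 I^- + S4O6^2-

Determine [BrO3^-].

0.02636 mol/L

n(S2O3^2-) = 0.02021 × 0.07966 = 1.610 × 10^-3 mol
n(I2) = n(S2O3^2-)/2 = 8.050 × 10^-4 mol
From the 1:3 ratio, n(BrO3^-) in the aliquot = 1/3 × 8.050 × 10^-4 = 2.683 × 10^-4 mol
[BrO3^-] = 2.683 × 10^-4 / 0.01018 = 0.02636 mol/L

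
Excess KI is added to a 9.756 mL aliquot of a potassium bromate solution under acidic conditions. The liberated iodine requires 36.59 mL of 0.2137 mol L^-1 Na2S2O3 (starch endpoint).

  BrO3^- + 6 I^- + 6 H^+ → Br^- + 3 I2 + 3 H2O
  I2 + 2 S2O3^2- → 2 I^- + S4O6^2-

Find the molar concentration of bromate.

n(S2O3^2-) = 0.03659 × 0.2137 = 7.819 × 10^-3 mol
n(I2) = n(S2O3^2-)/2 = 3.910 × 10^-3 mol
From the 1:3 ratio, n(BrO3^-) in the aliquot = 1/3 × 3.910 × 10^-3 = 1.303 × 10^-3 mol
[BrO3^-] = 1.303 × 10^-3 / 0.009756 = 0.1336 mol/L

0.1336 mol/L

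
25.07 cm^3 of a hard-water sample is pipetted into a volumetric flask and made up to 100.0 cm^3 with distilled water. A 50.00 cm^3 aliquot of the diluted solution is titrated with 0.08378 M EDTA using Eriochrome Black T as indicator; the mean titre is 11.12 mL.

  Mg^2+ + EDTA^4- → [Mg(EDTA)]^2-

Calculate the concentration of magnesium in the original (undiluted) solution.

n(EDTA) = 0.01112 × 0.08378 = 9.316 × 10^-4 mol
n(Mg2+) in the aliquot = 9.316 × 10^-4 mol (1:1 ratio)
[Mg2+]_dilute = 9.316 × 10^-4 / 0.05000 = 0.01863 mol/L
Dilution factor = 100.0 / 25.07 = 3.989
[Mg2+]_stock = 0.01863 × 3.989 = 0.07432 mol/L

0.07432 M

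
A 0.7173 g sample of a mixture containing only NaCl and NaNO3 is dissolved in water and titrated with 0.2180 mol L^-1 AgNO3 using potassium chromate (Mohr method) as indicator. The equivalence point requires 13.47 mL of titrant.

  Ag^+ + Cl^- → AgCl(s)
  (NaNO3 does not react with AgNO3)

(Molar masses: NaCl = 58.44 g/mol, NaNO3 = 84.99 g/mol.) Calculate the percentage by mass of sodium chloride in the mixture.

23.92 %

n(AgNO3) = 0.01347 × 0.2180 = 2.936 × 10^-3 mol
Let x = n(NaCl), y = n(NaNO3).
Titrant: 1x = 2.936 × 10^-3;  mass: 58.44x + 84.99y = 0.7173
Solving, x = 2.936 × 10^-3 mol, y = 6.421 × 10^-3 mol
mass of NaCl = 2.936 × 10^-3 × 58.44 = 0.1716 g
% NaCl = 0.1716 / 0.7173 × 100 = 23.92 %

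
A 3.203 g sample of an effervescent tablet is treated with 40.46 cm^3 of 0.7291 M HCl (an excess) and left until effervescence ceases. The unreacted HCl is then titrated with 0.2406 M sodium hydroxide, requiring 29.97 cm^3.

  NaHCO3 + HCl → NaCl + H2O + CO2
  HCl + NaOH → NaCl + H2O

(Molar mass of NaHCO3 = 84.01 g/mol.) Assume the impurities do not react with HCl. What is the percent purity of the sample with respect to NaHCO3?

n(HCl) added = 0.04046 × 0.7291 = 0.02950 mol
n(NaOH) used in back-titration = 0.02997 × 0.2406 = 7.211 × 10^-3 mol
n(HCl) left over = 7.211 × 10^-3 mol (1:1 ratio)
n(HCl) consumed by analyte = 0.02950 − 7.211 × 10^-3 = 0.02229 mol
n(NaHCO3) = 0.02229 mol (1:1 ratio)
mass of NaHCO3 = 0.02229 × 84.01 = 1.872 g
% NaHCO3 = 1.872 / 3.203 × 100 = 58.46 %

58.46 %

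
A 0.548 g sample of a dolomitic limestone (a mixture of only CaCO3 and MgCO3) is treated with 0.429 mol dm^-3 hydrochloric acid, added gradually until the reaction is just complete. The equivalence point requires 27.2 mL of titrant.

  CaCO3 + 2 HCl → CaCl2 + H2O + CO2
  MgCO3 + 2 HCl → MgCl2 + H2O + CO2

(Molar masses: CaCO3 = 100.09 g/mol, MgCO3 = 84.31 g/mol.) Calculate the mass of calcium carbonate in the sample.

n(HCl) = 0.0272 × 0.429 = 0.0117 mol
Let x = n(CaCO3), y = n(MgCO3).
Titrant: 2x + 2y = 0.0117;  mass: 100.09x + 84.31y = 0.548
Solving, x = 3.56 × 10^-3 mol, y = 2.28 × 10^-3 mol
mass of CaCO3 = 3.56 × 10^-3 × 100.09 = 0.356 g

0.356 g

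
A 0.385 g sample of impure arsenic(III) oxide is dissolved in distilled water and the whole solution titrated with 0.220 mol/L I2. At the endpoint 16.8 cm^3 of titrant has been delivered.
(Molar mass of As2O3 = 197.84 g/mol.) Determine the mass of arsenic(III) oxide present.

0.366 g

As2O3 + 2 I2 + 2 H2O → As2O5 + 4 HI
n(I2) = 0.0168 L × 0.220 mol/L = 3.70 × 10^-3 mol
From the 1:2 ratio, n(As2O3) = 1/2 × 3.70 × 10^-3 = 1.85 × 10^-3 mol
mass of As2O3 = 1.85 × 10^-3 × 197.84 g/mol = 0.366 g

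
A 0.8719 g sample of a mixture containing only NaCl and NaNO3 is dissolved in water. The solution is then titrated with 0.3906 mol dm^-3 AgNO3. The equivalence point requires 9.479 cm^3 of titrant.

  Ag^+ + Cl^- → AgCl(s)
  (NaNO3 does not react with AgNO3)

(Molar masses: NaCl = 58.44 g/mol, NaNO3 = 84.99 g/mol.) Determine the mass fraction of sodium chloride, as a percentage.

n(AgNO3) = 0.009479 × 0.3906 = 3.702 × 10^-3 mol
Let x = n(NaCl), y = n(NaNO3).
Titrant: 1x = 3.702 × 10^-3;  mass: 58.44x + 84.99y = 0.8719
Solving, x = 3.702 × 10^-3 mol, y = 7.713 × 10^-3 mol
mass of NaCl = 3.702 × 10^-3 × 58.44 = 0.2164 g
% NaCl = 0.2164 / 0.8719 × 100 = 24.82 %

24.82 %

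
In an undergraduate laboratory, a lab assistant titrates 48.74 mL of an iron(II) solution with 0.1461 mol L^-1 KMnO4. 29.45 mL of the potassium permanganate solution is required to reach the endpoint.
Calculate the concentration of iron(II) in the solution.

MnO4^- + 5 Fe^2+ + 8 H^+ → Mn^2+ + 5 Fe^3+ + 4 H2O
n(KMnO4) = 0.02945 L × 0.1461 mol/L = 4.303 × 10^-3 mol
From the 5:1 mole ratio, n(Fe2+) = 5/1 × 4.303 × 10^-3 = 0.02151 mol
[Fe2+] = 0.02151 mol / 0.04874 L = 0.4414 mol/L

0.4414 mol/L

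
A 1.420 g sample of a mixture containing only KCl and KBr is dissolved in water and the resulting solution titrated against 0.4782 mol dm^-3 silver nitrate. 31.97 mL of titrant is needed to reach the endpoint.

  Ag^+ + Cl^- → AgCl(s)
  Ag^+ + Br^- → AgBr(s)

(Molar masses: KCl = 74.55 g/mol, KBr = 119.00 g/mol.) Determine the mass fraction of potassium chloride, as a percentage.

n(AgNO3) = 0.03197 × 0.4782 = 0.01529 mol
Let x = n(KCl), y = n(KBr).
Titrant: 1x + 1y = 0.01529;  mass: 74.55x + 119.00y = 1.420
Solving, x = 8.983 × 10^-3 mol, y = 6.305 × 10^-3 mol
mass of KCl = 8.983 × 10^-3 × 74.55 = 0.6697 g
% KCl = 0.6697 / 1.420 × 100 = 47.16 %

47.16 %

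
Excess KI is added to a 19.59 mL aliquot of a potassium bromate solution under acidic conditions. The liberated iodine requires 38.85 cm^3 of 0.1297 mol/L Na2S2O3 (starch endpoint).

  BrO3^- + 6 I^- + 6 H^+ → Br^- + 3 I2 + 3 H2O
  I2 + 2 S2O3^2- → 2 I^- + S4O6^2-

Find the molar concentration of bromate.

n(S2O3^2-) = 0.03885 × 0.1297 = 5.039 × 10^-3 mol
n(I2) = n(S2O3^2-)/2 = 2.519 × 10^-3 mol
From the 1:3 ratio, n(BrO3^-) in the aliquot = 1/3 × 2.519 × 10^-3 = 8.398 × 10^-4 mol
[BrO3^-] = 8.398 × 10^-4 / 0.01959 = 0.04287 mol/L

0.04287 mol/L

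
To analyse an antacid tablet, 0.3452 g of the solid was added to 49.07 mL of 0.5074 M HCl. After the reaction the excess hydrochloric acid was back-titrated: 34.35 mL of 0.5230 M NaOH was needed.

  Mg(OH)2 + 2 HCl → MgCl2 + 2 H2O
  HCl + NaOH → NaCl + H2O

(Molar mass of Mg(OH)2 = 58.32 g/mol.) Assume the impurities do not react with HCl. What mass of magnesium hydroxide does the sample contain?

0.2022 g

n(HCl) added = 0.04907 × 0.5074 = 0.02490 mol
n(NaOH) used in back-titration = 0.03435 × 0.5230 = 0.01797 mol
n(HCl) left over = 0.01797 mol (1:1 ratio)
n(HCl) consumed by analyte = 0.02490 − 0.01797 = 6.933 × 10^-3 mol
From the 1:2 ratio, n(Mg(OH)2) = 1/2 × 6.933 × 10^-3 = 3.467 × 10^-3 mol
mass of Mg(OH)2 = 3.467 × 10^-3 × 58.32 = 0.2022 g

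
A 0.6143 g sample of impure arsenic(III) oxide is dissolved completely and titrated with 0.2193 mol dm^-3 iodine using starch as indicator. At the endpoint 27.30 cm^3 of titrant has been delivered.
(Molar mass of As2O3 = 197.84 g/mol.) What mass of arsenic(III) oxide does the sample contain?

As2O3 + 2 I2 + 2 H2O → As2O5 + 4 HI
n(I2) = 0.02730 L × 0.2193 mol/L = 5.987 × 10^-3 mol
From the 1:2 ratio, n(As2O3) = 1/2 × 5.987 × 10^-3 = 2.993 × 10^-3 mol
mass of As2O3 = 2.993 × 10^-3 × 197.84 g/mol = 0.5922 g

0.5922 g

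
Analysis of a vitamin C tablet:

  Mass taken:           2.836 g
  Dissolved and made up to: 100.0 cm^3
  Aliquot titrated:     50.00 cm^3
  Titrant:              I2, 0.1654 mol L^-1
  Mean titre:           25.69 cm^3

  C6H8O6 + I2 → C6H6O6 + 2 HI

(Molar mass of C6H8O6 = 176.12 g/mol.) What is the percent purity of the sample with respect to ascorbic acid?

52.78 %

n(I2) per titration = 0.02569 × 0.1654 = 4.249 × 10^-3 mol
n(C6H8O6) in each aliquot = 4.249 × 10^-3 mol (1:1 ratio)
n(C6H8O6) in the whole flask = 4.249 × 10^-3 × 100.0/50.00 = 8.498 × 10^-3 mol
mass of C6H8O6 = 8.498 × 10^-3 × 176.12 = 1.497 g
% C6H8O6 = 1.497 / 2.836 × 100 = 52.78 %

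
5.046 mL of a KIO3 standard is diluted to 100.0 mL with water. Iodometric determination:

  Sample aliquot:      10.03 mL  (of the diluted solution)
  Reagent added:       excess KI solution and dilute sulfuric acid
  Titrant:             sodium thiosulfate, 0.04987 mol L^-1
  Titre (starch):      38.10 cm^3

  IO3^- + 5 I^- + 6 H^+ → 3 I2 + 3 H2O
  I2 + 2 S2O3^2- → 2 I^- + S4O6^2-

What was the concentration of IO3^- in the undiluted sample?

0.6257 mol/L

n(S2O3^2-) = 0.03810 × 0.04987 = 1.900 × 10^-3 mol
n(I2) = n(S2O3^2-)/2 = 9.500 × 10^-4 mol
From the 1:3 ratio, n(IO3^-) in the aliquot = 1/3 × 9.500 × 10^-4 = 3.167 × 10^-4 mol
[IO3^-]_dilute = 3.167 × 10^-4 / 0.01003 = 0.03157 mol/L
[IO3^-]_original = 0.03157 × 100.0/5.046 = 0.6257 mol/L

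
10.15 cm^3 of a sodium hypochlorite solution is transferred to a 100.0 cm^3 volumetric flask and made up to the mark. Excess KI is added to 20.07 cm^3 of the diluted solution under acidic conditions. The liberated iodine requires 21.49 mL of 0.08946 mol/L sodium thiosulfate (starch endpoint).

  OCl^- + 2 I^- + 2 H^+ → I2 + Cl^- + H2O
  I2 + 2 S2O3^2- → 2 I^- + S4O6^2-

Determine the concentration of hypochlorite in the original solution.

n(S2O3^2-) = 0.02149 × 0.08946 = 1.922 × 10^-3 mol
n(I2) = n(S2O3^2-)/2 = 9.612 × 10^-4 mol
n(OCl^-) in the aliquot = 9.612 × 10^-4 mol (1:1 ratio)
[OCl^-]_dilute = 9.612 × 10^-4 / 0.02007 = 0.04789 mol/L
[OCl^-]_original = 0.04789 × 100.0/10.15 = 0.4719 mol/L

0.4719 mol/L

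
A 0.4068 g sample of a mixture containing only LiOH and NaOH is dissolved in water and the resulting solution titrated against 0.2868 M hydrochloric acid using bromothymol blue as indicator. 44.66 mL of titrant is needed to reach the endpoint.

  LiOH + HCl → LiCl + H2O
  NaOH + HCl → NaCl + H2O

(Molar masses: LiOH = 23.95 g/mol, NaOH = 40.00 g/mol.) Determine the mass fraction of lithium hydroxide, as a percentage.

n(HCl) = 0.04466 × 0.2868 = 0.01281 mol
Let x = n(LiOH), y = n(NaOH).
Titrant: 1x + 1y = 0.01281;  mass: 23.95x + 40.00y = 0.4068
Solving, x = 6.576 × 10^-3 mol, y = 6.233 × 10^-3 mol
mass of LiOH = 6.576 × 10^-3 × 23.95 = 0.1575 g
% LiOH = 0.1575 / 0.4068 × 100 = 38.71 %

38.71 %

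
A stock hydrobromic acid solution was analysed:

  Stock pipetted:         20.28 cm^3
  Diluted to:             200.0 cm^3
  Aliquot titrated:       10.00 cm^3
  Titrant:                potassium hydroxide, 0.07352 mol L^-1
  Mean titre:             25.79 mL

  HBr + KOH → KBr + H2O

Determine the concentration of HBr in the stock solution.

1.870 mol/L

n(KOH) = 0.02579 × 0.07352 = 1.896 × 10^-3 mol
n(HBr) in the aliquot = 1.896 × 10^-3 mol (1:1 ratio)
[HBr]_dilute = 1.896 × 10^-3 / 0.01000 = 0.1896 mol/L
Dilution factor = 200.0 / 20.28 = 9.862
[HBr]_stock = 0.1896 × 9.862 = 1.870 mol/L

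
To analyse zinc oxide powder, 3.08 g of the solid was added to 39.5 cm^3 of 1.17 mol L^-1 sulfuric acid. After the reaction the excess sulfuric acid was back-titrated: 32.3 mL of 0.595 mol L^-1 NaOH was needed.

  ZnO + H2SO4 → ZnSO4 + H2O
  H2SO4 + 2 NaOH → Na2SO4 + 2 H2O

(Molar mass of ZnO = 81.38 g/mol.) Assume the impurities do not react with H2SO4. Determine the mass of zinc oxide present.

n(H2SO4) added = 0.0395 × 1.17 = 0.0462 mol
n(NaOH) used in back-titration = 0.0323 × 0.595 = 0.0192 mol
From the 1:2 ratio, n(H2SO4) left over = 1/2 × 0.0192 = 9.61 × 10^-3 mol
n(H2SO4) consumed by analyte = 0.0462 − 9.61 × 10^-3 = 0.0366 mol
n(ZnO) = 0.0366 mol (1:1 ratio)
mass of ZnO = 0.0366 × 81.38 = 2.98 g

2.98 g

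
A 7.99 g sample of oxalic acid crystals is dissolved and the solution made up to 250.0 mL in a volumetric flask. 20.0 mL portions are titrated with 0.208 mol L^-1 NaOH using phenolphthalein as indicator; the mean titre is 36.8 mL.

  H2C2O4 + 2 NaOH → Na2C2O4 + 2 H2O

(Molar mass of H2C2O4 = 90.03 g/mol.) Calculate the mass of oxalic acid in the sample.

n(NaOH) per titration = 0.0368 × 0.208 = 7.65 × 10^-3 mol
From the 1:2 ratio, n(H2C2O4) in each aliquot = 1/2 × 7.65 × 10^-3 = 3.83 × 10^-3 mol
n(H2C2O4) in the whole flask = 3.83 × 10^-3 × 250.0/20.0 = 0.0478 mol
mass of H2C2O4 = 0.0478 × 90.03 = 4.31 g

4.31 g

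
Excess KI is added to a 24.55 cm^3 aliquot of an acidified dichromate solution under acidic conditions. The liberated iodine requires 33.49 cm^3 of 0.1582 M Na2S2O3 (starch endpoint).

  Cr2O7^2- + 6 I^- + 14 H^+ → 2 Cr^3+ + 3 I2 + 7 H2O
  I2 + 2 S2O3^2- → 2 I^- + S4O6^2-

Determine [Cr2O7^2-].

n(S2O3^2-) = 0.03349 × 0.1582 = 5.298 × 10^-3 mol
n(I2) = n(S2O3^2-)/2 = 2.649 × 10^-3 mol
From the 1:3 ratio, n(Cr2O7^2-) in the aliquot = 1/3 × 2.649 × 10^-3 = 8.830 × 10^-4 mol
[Cr2O7^2-] = 8.830 × 10^-4 / 0.02455 = 0.03597 mol/L

0.03597 M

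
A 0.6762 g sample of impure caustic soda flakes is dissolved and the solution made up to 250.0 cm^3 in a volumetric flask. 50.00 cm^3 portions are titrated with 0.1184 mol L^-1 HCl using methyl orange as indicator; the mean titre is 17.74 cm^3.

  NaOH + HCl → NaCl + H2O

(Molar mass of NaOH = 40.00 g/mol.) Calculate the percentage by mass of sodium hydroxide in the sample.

n(HCl) per titration = 0.01774 × 0.1184 = 2.100 × 10^-3 mol
n(NaOH) in each aliquot = 2.100 × 10^-3 mol (1:1 ratio)
n(NaOH) in the whole flask = 2.100 × 10^-3 × 250.0/50.00 = 0.01050 mol
mass of NaOH = 0.01050 × 40.00 = 0.4201 g
% NaOH = 0.4201 / 0.6762 × 100 = 62.12 %

62.12 %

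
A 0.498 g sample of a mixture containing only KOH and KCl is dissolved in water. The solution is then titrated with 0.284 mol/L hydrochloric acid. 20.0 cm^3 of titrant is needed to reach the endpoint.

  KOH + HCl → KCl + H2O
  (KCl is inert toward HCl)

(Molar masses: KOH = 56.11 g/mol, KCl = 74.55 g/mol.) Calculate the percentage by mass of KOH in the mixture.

n(HCl) = 0.0200 × 0.284 = 5.68 × 10^-3 mol
Let x = n(KOH), y = n(KCl).
Titrant: 1x = 5.68 × 10^-3;  mass: 56.11x + 74.55y = 0.498
Solving, x = 5.68 × 10^-3 mol, y = 2.41 × 10^-3 mol
mass of KOH = 5.68 × 10^-3 × 56.11 = 0.319 g
% KOH = 0.319 / 0.498 × 100 = 64.0 %

64.0 %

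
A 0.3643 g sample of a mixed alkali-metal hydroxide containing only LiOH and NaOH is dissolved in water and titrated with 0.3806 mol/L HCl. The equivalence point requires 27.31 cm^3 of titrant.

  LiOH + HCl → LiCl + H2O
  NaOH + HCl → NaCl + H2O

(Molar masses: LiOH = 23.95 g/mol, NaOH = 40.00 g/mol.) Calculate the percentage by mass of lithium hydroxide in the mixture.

n(HCl) = 0.02731 × 0.3806 = 0.01039 mol
Let x = n(LiOH), y = n(NaOH).
Titrant: 1x + 1y = 0.01039;  mass: 23.95x + 40.00y = 0.3643
Solving, x = 3.207 × 10^-3 mol, y = 7.187 × 10^-3 mol
mass of LiOH = 3.207 × 10^-3 × 23.95 = 0.07680 g
% LiOH = 0.07680 / 0.3643 × 100 = 21.08 %

21.08 %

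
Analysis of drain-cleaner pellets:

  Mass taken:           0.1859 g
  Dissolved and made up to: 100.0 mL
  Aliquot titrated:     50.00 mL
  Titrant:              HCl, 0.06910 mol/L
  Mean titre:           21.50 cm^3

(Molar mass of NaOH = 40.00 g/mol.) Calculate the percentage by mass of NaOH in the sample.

NaOH + HCl → NaCl + H2O
n(HCl) per titration = 0.02150 × 0.06910 = 1.486 × 10^-3 mol
n(NaOH) in each aliquot = 1.486 × 10^-3 mol (1:1 ratio)
n(NaOH) in the whole flask = 1.486 × 10^-3 × 100.0/50.00 = 2.971 × 10^-3 mol
mass of NaOH = 2.971 × 10^-3 × 40.00 = 0.1189 g
% NaOH = 0.1189 / 0.1859 × 100 = 63.93 %

63.93 %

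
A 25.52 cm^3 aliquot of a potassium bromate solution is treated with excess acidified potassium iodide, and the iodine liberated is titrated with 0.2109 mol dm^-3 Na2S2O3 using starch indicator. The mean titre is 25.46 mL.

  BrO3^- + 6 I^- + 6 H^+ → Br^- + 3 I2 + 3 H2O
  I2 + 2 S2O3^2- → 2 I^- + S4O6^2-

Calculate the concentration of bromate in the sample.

0.03507 mol/L

n(S2O3^2-) = 0.02546 × 0.2109 = 5.370 × 10^-3 mol
n(I2) = n(S2O3^2-)/2 = 2.685 × 10^-3 mol
From the 1:3 ratio, n(BrO3^-) in the aliquot = 1/3 × 2.685 × 10^-3 = 8.949 × 10^-4 mol
[BrO3^-] = 8.949 × 10^-4 / 0.02552 = 0.03507 mol/L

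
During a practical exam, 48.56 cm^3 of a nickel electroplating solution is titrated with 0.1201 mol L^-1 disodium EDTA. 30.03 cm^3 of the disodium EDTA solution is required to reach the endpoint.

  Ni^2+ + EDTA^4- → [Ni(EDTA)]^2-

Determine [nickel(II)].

n(EDTA) = 0.03003 L × 0.1201 mol/L = 3.607 × 10^-3 mol
n(Ni2+) = 3.607 × 10^-3 mol (1:1 mole ratio)
[Ni2+] = 3.607 × 10^-3 mol / 0.04856 L = 0.07427 mol/L

0.07427 mol/L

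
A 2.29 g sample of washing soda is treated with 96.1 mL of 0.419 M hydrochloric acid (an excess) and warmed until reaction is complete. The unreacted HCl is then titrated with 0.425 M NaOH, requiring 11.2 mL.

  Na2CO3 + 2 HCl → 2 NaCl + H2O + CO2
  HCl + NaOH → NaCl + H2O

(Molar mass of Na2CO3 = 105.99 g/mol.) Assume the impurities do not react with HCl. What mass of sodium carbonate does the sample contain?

n(HCl) added = 0.0961 × 0.419 = 0.0403 mol
n(NaOH) used in back-titration = 0.0112 × 0.425 = 4.76 × 10^-3 mol
n(HCl) left over = 4.76 × 10^-3 mol (1:1 ratio)
n(HCl) consumed by analyte = 0.0403 − 4.76 × 10^-3 = 0.0355 mol
From the 1:2 ratio, n(Na2CO3) = 1/2 × 0.0355 = 0.0178 mol
mass of Na2CO3 = 0.0178 × 105.99 = 1.88 g

1.88 g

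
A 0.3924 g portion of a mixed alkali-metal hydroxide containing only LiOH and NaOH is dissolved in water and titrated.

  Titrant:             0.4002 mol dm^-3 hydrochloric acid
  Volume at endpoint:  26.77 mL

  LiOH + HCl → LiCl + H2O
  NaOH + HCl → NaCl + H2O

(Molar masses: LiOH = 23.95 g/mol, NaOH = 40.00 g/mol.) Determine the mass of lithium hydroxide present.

0.05392 g

n(HCl) = 0.02677 × 0.4002 = 0.01071 mol
Let x = n(LiOH), y = n(NaOH).
Titrant: 1x + 1y = 0.01071;  mass: 23.95x + 40.00y = 0.3924
Solving, x = 2.251 × 10^-3 mol, y = 8.462 × 10^-3 mol
mass of LiOH = 2.251 × 10^-3 × 23.95 = 0.05392 g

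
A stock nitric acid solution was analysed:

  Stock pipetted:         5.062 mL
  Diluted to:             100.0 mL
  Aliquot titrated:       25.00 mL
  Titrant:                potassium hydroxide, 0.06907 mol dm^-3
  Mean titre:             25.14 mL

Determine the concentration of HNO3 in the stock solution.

1.372 mol/L

HNO3 + KOH → KNO3 + H2O
n(KOH) = 0.02514 × 0.06907 = 1.736 × 10^-3 mol
n(HNO3) in the aliquot = 1.736 × 10^-3 mol (1:1 ratio)
[HNO3]_dilute = 1.736 × 10^-3 / 0.02500 = 0.06946 mol/L
Dilution factor = 100.0 / 5.062 = 19.76
[HNO3]_stock = 0.06946 × 19.76 = 1.372 mol/L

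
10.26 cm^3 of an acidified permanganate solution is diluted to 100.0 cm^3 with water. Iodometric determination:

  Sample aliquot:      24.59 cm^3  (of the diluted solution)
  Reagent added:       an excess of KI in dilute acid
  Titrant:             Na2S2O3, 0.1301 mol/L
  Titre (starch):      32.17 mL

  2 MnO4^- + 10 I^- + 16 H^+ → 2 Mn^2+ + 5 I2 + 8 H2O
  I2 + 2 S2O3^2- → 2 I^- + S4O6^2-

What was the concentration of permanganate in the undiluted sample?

n(S2O3^2-) = 0.03217 × 0.1301 = 4.185 × 10^-3 mol
n(I2) = n(S2O3^2-)/2 = 2.093 × 10^-3 mol
From the 2:5 ratio, n(MnO4^-) in the aliquot = 2/5 × 2.093 × 10^-3 = 8.371 × 10^-4 mol
[MnO4^-]_dilute = 8.371 × 10^-4 / 0.02459 = 0.03404 mol/L
[MnO4^-]_original = 0.03404 × 100.0/10.26 = 0.3318 mol/L

0.3318 mol/L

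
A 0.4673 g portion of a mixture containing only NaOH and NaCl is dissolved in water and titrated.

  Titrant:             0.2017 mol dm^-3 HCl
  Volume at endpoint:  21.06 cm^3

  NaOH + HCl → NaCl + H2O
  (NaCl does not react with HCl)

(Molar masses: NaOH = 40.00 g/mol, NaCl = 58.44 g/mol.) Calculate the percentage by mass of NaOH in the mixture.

36.36 %

n(HCl) = 0.02106 × 0.2017 = 4.248 × 10^-3 mol
Let x = n(NaOH), y = n(NaCl).
Titrant: 1x = 4.248 × 10^-3;  mass: 40.00x + 58.44y = 0.4673
Solving, x = 4.248 × 10^-3 mol, y = 5.089 × 10^-3 mol
mass of NaOH = 4.248 × 10^-3 × 40.00 = 0.1699 g
% NaOH = 0.1699 / 0.4673 × 100 = 36.36 %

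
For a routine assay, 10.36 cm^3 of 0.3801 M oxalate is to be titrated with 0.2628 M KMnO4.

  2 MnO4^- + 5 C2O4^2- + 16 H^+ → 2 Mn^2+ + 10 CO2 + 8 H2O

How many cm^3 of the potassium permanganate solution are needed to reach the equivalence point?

n(C2O4^2-) = 0.01036 L × 0.3801 mol/L = 3.938 × 10^-3 mol
From the 2:5 stoichiometry, n(KMnO4) = 2/5 × 3.938 × 10^-3 = 1.575 × 10^-3 mol
V(KMnO4) = 1.575 × 10^-3 mol / 0.2628 mol/L = 0.005994 L = 5.994 mL

5.994 mL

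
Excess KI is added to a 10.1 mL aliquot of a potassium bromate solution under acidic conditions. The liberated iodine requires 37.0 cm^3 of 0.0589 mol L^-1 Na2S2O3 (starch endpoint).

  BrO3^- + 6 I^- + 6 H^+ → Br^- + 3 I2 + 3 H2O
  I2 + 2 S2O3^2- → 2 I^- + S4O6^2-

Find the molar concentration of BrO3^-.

0.0360 mol/L

n(S2O3^2-) = 0.0370 × 0.0589 = 2.18 × 10^-3 mol
n(I2) = n(S2O3^2-)/2 = 1.09 × 10^-3 mol
From the 1:3 ratio, n(BrO3^-) in the aliquot = 1/3 × 1.09 × 10^-3 = 3.63 × 10^-4 mol
[BrO3^-] = 3.63 × 10^-4 / 0.0101 = 0.0360 mol/L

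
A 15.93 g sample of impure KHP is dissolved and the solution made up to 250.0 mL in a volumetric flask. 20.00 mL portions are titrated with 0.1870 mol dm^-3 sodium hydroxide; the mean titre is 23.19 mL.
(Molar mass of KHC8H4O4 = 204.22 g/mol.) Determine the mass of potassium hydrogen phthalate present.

KHC8H4O4 + NaOH → KNaC8H4O4 + H2O
n(NaOH) per titration = 0.02319 × 0.1870 = 4.337 × 10^-3 mol
n(KHC8H4O4) in each aliquot = 4.337 × 10^-3 mol (1:1 ratio)
n(KHC8H4O4) in the whole flask = 4.337 × 10^-3 × 250.0/20.00 = 0.05421 mol
mass of KHC8H4O4 = 0.05421 × 204.22 = 11.07 g

11.07 g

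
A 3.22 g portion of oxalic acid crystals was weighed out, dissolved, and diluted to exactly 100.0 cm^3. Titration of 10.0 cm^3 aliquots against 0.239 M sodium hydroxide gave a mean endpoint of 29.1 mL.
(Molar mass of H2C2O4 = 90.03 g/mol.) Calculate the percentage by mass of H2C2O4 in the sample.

97.2 %

H2C2O4 + 2 NaOH → Na2C2O4 + 2 H2O
n(NaOH) per titration = 0.0291 × 0.239 = 6.95 × 10^-3 mol
From the 1:2 ratio, n(H2C2O4) in each aliquot = 1/2 × 6.95 × 10^-3 = 3.48 × 10^-3 mol
n(H2C2O4) in the whole flask = 3.48 × 10^-3 × 100.0/10.0 = 0.0348 mol
mass of H2C2O4 = 0.0348 × 90.03 = 3.13 g
% H2C2O4 = 3.13 / 3.22 × 100 = 97.2 %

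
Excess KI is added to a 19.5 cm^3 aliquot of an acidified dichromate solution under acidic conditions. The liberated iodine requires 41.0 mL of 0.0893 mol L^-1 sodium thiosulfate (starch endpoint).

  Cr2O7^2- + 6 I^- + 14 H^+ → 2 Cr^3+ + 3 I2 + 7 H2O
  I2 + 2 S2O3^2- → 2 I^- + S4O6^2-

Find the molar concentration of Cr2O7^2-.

n(S2O3^2-) = 0.0410 × 0.0893 = 3.66 × 10^-3 mol
n(I2) = n(S2O3^2-)/2 = 1.83 × 10^-3 mol
From the 1:3 ratio, n(Cr2O7^2-) in the aliquot = 1/3 × 1.83 × 10^-3 = 6.10 × 10^-4 mol
[Cr2O7^2-] = 6.10 × 10^-4 / 0.0195 = 0.0313 mol/L

0.0313 mol/L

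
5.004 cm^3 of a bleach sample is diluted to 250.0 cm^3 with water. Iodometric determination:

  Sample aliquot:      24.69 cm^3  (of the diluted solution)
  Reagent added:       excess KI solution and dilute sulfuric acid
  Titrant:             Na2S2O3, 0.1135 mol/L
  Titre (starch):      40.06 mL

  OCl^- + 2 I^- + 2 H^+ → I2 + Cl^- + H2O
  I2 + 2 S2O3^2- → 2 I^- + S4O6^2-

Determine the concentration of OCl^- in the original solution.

n(S2O3^2-) = 0.04006 × 0.1135 = 4.547 × 10^-3 mol
n(I2) = n(S2O3^2-)/2 = 2.273 × 10^-3 mol
n(OCl^-) in the aliquot = 2.273 × 10^-3 mol (1:1 ratio)
[OCl^-]_dilute = 2.273 × 10^-3 / 0.02469 = 0.09208 mol/L
[OCl^-]_original = 0.09208 × 250.0/5.004 = 4.600 mol/L

4.600 mol/L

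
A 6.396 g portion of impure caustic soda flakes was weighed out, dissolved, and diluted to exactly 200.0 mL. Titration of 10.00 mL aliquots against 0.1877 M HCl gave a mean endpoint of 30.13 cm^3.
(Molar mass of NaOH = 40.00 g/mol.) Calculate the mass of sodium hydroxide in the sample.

4.524 g

NaOH + HCl → NaCl + H2O
n(HCl) per titration = 0.03013 × 0.1877 = 5.655 × 10^-3 mol
n(NaOH) in each aliquot = 5.655 × 10^-3 mol (1:1 ratio)
n(NaOH) in the whole flask = 5.655 × 10^-3 × 200.0/10.00 = 0.1131 mol
mass of NaOH = 0.1131 × 40.00 = 4.524 g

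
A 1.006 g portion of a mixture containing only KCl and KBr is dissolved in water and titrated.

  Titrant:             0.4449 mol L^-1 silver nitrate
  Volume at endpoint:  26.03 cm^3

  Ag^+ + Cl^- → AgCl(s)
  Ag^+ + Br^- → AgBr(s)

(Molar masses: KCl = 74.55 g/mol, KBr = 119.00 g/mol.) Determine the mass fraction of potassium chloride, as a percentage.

62.04 %

n(AgNO3) = 0.02603 × 0.4449 = 0.01158 mol
Let x = n(KCl), y = n(KBr).
Titrant: 1x + 1y = 0.01158;  mass: 74.55x + 119.00y = 1.006
Solving, x = 8.371 × 10^-3 mol, y = 3.209 × 10^-3 mol
mass of KCl = 8.371 × 10^-3 × 74.55 = 0.6241 g
% KCl = 0.6241 / 1.006 × 100 = 62.04 %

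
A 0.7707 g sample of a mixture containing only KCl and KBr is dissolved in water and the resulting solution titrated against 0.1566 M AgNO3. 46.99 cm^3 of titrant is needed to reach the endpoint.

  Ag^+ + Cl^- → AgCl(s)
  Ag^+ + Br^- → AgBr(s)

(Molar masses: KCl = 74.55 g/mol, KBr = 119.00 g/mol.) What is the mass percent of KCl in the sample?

n(AgNO3) = 0.04699 × 0.1566 = 7.359 × 10^-3 mol
Let x = n(KCl), y = n(KBr).
Titrant: 1x + 1y = 7.359 × 10^-3;  mass: 74.55x + 119.00y = 0.7707
Solving, x = 2.362 × 10^-3 mol, y = 4.997 × 10^-3 mol
mass of KCl = 2.362 × 10^-3 × 74.55 = 0.1761 g
% KCl = 0.1761 / 0.7707 × 100 = 22.84 %

22.84 %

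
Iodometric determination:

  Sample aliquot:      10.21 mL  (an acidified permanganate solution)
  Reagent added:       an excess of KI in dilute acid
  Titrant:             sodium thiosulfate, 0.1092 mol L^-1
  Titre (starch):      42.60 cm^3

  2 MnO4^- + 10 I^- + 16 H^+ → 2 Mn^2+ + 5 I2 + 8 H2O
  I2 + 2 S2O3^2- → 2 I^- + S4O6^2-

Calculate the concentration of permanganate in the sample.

n(S2O3^2-) = 0.04260 × 0.1092 = 4.652 × 10^-3 mol
n(I2) = n(S2O3^2-)/2 = 2.326 × 10^-3 mol
From the 2:5 ratio, n(MnO4^-) in the aliquot = 2/5 × 2.326 × 10^-3 = 9.304 × 10^-4 mol
[MnO4^-] = 9.304 × 10^-4 / 0.01021 = 0.09112 mol/L

0.09112 mol/L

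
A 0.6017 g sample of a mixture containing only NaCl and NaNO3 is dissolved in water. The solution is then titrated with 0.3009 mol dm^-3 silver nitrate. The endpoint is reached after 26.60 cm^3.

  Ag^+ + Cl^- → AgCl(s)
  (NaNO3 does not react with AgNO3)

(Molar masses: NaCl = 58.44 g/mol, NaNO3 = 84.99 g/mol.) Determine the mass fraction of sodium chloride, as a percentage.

n(AgNO3) = 0.02660 × 0.3009 = 8.004 × 10^-3 mol
Let x = n(NaCl), y = n(NaNO3).
Titrant: 1x = 8.004 × 10^-3;  mass: 58.44x + 84.99y = 0.6017
Solving, x = 8.004 × 10^-3 mol, y = 1.576 × 10^-3 mol
mass of NaCl = 8.004 × 10^-3 × 58.44 = 0.4678 g
% NaCl = 0.4678 / 0.6017 × 100 = 77.74 %

77.74 %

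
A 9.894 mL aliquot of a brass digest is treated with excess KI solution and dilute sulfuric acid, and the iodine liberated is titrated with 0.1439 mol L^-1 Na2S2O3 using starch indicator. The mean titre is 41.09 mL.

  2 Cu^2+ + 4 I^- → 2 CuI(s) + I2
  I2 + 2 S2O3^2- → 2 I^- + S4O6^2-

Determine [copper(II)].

0.5976 mol/L

n(S2O3^2-) = 0.04109 × 0.1439 = 5.913 × 10^-3 mol
n(I2) = n(S2O3^2-)/2 = 2.956 × 10^-3 mol
From the 2:1 ratio, n(Cu2+) in the aliquot = 2/1 × 2.956 × 10^-3 = 5.913 × 10^-3 mol
[Cu2+] = 5.913 × 10^-3 / 0.009894 = 0.5976 mol/L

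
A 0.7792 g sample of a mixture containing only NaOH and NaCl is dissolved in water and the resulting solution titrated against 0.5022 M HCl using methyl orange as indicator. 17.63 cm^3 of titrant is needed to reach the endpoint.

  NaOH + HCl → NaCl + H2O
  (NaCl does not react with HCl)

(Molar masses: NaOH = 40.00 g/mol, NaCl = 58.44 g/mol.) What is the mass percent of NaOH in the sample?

n(HCl) = 0.01763 × 0.5022 = 8.854 × 10^-3 mol
Let x = n(NaOH), y = n(NaCl).
Titrant: 1x = 8.854 × 10^-3;  mass: 40.00x + 58.44y = 0.7792
Solving, x = 8.854 × 10^-3 mol, y = 7.273 × 10^-3 mol
mass of NaOH = 8.854 × 10^-3 × 40.00 = 0.3542 g
% NaOH = 0.3542 / 0.7792 × 100 = 45.45 %

45.45 %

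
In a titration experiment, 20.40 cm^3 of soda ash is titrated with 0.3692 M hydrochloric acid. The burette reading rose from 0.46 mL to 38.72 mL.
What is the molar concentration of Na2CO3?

Na2CO3 + 2 HCl → 2 NaCl + H2O + CO2
n(HCl) = 0.03826 L × 0.3692 mol/L = 0.01413 mol
From the 1:2 mole ratio, n(Na2CO3) = 1/2 × 0.01413 = 7.063 × 10^-3 mol
[Na2CO3] = 7.063 × 10^-3 mol / 0.02040 L = 0.3462 mol/L

0.3462 M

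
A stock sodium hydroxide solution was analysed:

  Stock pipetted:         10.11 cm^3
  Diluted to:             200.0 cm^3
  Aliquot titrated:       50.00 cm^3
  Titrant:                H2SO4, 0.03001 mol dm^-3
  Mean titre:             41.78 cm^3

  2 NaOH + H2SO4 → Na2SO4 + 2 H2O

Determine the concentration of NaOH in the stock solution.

0.9921 mol/L

n(H2SO4) = 0.04178 × 0.03001 = 1.254 × 10^-3 mol
From the 2:1 ratio, n(NaOH) in the aliquot = 2/1 × 1.254 × 10^-3 = 2.508 × 10^-3 mol
[NaOH]_dilute = 2.508 × 10^-3 / 0.05000 = 0.05015 mol/L
Dilution factor = 200.0 / 10.11 = 19.78
[NaOH]_stock = 0.05015 × 19.78 = 0.9921 mol/L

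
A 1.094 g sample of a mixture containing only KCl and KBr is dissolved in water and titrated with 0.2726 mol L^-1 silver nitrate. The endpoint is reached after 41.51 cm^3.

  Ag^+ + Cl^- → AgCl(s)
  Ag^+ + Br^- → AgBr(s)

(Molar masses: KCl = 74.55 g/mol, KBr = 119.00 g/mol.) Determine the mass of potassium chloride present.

n(AgNO3) = 0.04151 × 0.2726 = 0.01132 mol
Let x = n(KCl), y = n(KBr).
Titrant: 1x + 1y = 0.01132;  mass: 74.55x + 119.00y = 1.094
Solving, x = 5.682 × 10^-3 mol, y = 5.634 × 10^-3 mol
mass of KCl = 5.682 × 10^-3 × 74.55 = 0.4236 g

0.4236 g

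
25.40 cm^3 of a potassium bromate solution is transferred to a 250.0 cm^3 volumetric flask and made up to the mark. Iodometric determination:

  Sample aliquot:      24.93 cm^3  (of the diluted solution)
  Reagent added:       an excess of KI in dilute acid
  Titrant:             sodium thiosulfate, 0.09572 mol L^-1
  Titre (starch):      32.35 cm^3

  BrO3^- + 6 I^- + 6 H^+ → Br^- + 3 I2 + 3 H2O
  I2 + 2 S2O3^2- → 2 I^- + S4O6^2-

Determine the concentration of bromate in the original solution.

0.2038 mol/L

n(S2O3^2-) = 0.03235 × 0.09572 = 3.097 × 10^-3 mol
n(I2) = n(S2O3^2-)/2 = 1.548 × 10^-3 mol
From the 1:3 ratio, n(BrO3^-) in the aliquot = 1/3 × 1.548 × 10^-3 = 5.161 × 10^-4 mol
[BrO3^-]_dilute = 5.161 × 10^-4 / 0.02493 = 0.02070 mol/L
[BrO3^-]_original = 0.02070 × 250.0/25.40 = 0.2038 mol/L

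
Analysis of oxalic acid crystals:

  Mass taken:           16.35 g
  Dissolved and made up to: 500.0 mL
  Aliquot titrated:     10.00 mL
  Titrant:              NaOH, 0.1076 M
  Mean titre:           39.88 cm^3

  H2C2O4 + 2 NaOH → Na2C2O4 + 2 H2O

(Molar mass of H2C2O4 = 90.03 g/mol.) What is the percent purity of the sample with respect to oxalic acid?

n(NaOH) per titration = 0.03988 × 0.1076 = 4.291 × 10^-3 mol
From the 1:2 ratio, n(H2C2O4) in each aliquot = 1/2 × 4.291 × 10^-3 = 2.146 × 10^-3 mol
n(H2C2O4) in the whole flask = 2.146 × 10^-3 × 500.0/10.00 = 0.1073 mol
mass of H2C2O4 = 0.1073 × 90.03 = 9.658 g
% H2C2O4 = 9.658 / 16.35 × 100 = 59.07 %

59.07 %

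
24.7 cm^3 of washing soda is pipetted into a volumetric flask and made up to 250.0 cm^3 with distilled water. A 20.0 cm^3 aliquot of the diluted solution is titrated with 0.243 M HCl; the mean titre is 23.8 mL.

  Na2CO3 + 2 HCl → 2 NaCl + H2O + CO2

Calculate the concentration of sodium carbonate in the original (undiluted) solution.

1.46 M

n(HCl) = 0.0238 × 0.243 = 5.78 × 10^-3 mol
From the 1:2 ratio, n(Na2CO3) in the aliquot = 1/2 × 5.78 × 10^-3 = 2.89 × 10^-3 mol
[Na2CO3]_dilute = 2.89 × 10^-3 / 0.0200 = 0.145 mol/L
Dilution factor = 250.0 / 24.7 = 10.12
[Na2CO3]_stock = 0.145 × 10.12 = 1.46 mol/L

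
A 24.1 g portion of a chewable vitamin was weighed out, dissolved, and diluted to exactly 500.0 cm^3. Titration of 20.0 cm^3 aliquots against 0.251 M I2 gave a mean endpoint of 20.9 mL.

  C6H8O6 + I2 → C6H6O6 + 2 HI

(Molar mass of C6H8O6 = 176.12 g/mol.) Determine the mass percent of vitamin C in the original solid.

95.8 %

n(I2) per titration = 0.0209 × 0.251 = 5.25 × 10^-3 mol
n(C6H8O6) in each aliquot = 5.25 × 10^-3 mol (1:1 ratio)
n(C6H8O6) in the whole flask = 5.25 × 10^-3 × 500.0/20.0 = 0.131 mol
mass of C6H8O6 = 0.131 × 176.12 = 23.1 g
% C6H8O6 = 23.1 / 24.1 × 100 = 95.8 %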